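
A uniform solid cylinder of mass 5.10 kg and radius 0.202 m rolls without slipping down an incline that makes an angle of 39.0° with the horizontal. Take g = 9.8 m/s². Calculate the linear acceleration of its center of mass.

a ≈ 4.11 m/s²

Translation along the incline: Mg sinθ − f = Ma.
Rotation about the center: fR = Iα with I = ½MR². No-slip gives a = αR, so f = (I/R²)a = (1/2)M a.
Substituting: Mg sinθ = (1 + 0.5000)Ma, so a = g sinθ/(1 + 0.5000) = (9.8) sin 39.0° / 1.500 = 4.112 m/s².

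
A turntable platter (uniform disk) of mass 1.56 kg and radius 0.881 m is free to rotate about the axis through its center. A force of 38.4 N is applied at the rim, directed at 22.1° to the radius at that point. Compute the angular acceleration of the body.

I = ½MR² = (1/2)(1.56)(0.881)² = 0.6054 kg·m².
Only the tangential component produces torque: τ = F R sinθ = (38.4)(0.881) sin 22.1° = 12.73 N·m.
Newton's second law for rotation, τ = Iα, gives α = τ/I = 12.73/0.6054 = 21.02 rad/s².

α ≈ 21.0 rad/s²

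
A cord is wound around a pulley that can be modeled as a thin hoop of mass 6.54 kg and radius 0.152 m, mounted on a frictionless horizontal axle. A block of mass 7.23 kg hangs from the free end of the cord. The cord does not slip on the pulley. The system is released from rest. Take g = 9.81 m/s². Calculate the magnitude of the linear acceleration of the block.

a ≈ 5.15 m/s²

I = MR² = (6.54)(0.152)² = 0.1511 kg·m².
Block: mg − T = ma. Pulley: TR = Iα. No-slip: a = αR, so T = (I/R²)a = 6.540·a.
Then mg = (m + 6.540)a, so a = (7.23)(9.81)/(7.23 + 6.540) = 5.151 m/s².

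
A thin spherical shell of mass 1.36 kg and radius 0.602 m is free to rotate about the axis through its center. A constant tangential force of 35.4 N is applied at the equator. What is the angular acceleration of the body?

I = (2/3)MR² = (2/3)(1.36)(0.602)² = 0.3286 kg·m².
τ = F R = (35.4)(0.602) = 21.31 N·m.
Newton's second law for rotation, τ = Iα, gives α = τ/I = 21.31/0.3286 = 64.86 rad/s².

α ≈ 64.9 rad/s²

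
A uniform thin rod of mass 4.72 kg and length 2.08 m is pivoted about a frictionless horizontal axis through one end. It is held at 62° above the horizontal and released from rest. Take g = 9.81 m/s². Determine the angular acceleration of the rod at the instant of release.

About the pivot, I = (1/3)ML² = (1/3)(4.72)(2.08)² = 6.807 kg·m².
The weight acts at the center, a distance L/2 = 1.040 m from the pivot; τ = Mg(L/2) cos 62° = 22.61 N·m.
α = τ/I = 22.61/6.807 = 3.321 rad/s².

α ≈ 3.32 rad/s²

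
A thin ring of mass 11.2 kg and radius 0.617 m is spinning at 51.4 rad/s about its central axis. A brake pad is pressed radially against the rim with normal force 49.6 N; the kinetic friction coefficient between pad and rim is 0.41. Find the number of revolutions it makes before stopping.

I = MR² = (11.2)(0.617)² = 4.264 kg·m².
Friction force f = μN = (0.41)(49.6) = 20.34 N at the rim; torque magnitude τ = fR = 12.55 N·m, opposing ω.
|α| = τ/I = 12.55/4.264 = 2.943 rad/s² (deceleration).
ω² = ω₀² − 2|α|θ with ω = 0 ⇒ θ = ω₀²/(2|α|) = 448.9 rad = 71.44 rev.

≈ 71.4 revolutions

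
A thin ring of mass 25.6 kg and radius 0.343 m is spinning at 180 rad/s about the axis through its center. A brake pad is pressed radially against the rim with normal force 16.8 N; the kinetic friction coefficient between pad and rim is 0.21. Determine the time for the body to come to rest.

I = MR² = (25.6)(0.343)² = 3.012 kg·m².
Friction force f = μN = (0.21)(16.8) = 3.528 N at the rim; torque magnitude τ = fR = 1.210 N·m, opposing ω.
|α| = τ/I = 1.210/3.012 = 0.4018 rad/s² (deceleration).
0 = ω₀ − |α|t ⇒ t = ω₀/|α| = 180/0.4018 = 448.0 s.

t ≈ 448 s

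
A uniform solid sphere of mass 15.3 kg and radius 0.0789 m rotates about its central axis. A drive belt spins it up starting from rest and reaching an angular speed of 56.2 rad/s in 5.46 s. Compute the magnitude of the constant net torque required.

I = (2/5)MR² = (2/5)(15.3)(0.0789)² = 0.03810 kg·m².
α = Δω/Δt = (56.2 − 0)/5.46 = 10.29 rad/s².
τ = Iα = (0.03810)(10.29) = 0.3921 N·m.

τ ≈ 0.392 N·m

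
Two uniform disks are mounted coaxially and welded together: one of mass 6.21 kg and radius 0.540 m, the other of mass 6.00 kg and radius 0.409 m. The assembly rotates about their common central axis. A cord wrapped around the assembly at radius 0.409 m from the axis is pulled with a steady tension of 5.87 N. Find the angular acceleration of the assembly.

I = ½M₁R₁² + ½M₂R₂² = ½(6.21)(0.540)² + ½(6.00)(0.409)² = 1.407 kg·m².
τ = F r = (5.87)(0.409) = 2.401 N·m.
α = τ/I = 2.401/1.407 = 1.706 rad/s².

α ≈ 1.71 rad/s²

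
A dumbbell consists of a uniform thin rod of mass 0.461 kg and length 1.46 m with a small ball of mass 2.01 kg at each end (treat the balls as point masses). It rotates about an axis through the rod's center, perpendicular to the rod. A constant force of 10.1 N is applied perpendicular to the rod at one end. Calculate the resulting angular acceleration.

I_rod = (1/12)ML² = (1/12)(0.461)(1.46)² = 0.08189 kg·m².
I_balls = 2·m·(L/2)² = 2(2.01)(0.7300)² = 2.142 kg·m².
Total I = 2.224 kg·m².
τ = F·(L/2) = (10.1)(0.730) = 7.373 N·m.
α = τ/I = 7.373/2.224 = 3.315 rad/s².

α ≈ 3.31 rad/s²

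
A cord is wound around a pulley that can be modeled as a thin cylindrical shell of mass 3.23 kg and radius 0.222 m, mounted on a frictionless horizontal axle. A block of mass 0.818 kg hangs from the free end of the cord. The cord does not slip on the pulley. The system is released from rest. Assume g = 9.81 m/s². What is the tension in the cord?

I = MR² = (3.23)(0.222)² = 0.1592 kg·m².
Block: mg − T = ma. Pulley: TR = Iα. No-slip: a = αR, so T = (I/R²)a = 3.230·a.
Then mg = (m + 3.230)a, so a = (0.818)(9.81)/(0.818 + 3.230) = 1.982 m/s².
T = 3.230·a = 6.403 N.

T ≈ 6.40 N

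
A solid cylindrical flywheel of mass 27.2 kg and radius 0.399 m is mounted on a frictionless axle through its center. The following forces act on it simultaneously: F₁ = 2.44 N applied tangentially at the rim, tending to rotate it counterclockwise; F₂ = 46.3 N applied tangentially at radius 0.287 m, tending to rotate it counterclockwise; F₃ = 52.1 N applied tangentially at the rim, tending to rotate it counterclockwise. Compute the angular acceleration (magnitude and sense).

α ≈ 16.2 rad/s², counterclockwise

I = ½MR² = (1/2)(27.2)(0.399)² = 2.165 kg·m².
Taking counterclockwise as positive: τ₁ = +(2.44)(0.399) = +0.9736 N·m; τ₂ = +(46.3)(0.287) = +13.29 N·m; τ₃ = +(52.1)(0.399) = +20.79 N·m.
Net torque τ = 35.05 N·m.
α = τ/I = 35.05/2.165 = 16.19 rad/s².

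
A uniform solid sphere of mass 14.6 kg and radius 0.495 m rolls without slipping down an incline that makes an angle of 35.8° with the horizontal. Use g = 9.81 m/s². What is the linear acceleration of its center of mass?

a ≈ 4.10 m/s²

Translation along the incline: Mg sinθ − f = Ma.
Rotation about the center: fR = Iα with I = (2/5)MR². No-slip gives a = αR, so f = (I/R²)a = (2/5)M a.
Substituting: Mg sinθ = (1 + 0.4000)Ma, so a = g sinθ/(1 + 0.4000) = (9.81) sin 35.8° / 1.400 = 4.099 m/s².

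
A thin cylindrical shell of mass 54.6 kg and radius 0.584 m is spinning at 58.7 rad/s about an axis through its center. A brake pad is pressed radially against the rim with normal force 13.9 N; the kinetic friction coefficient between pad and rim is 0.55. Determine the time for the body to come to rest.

t ≈ 245 s

I = MR² = (54.6)(0.584)² = 18.62 kg·m².
Friction force f = μN = (0.55)(13.9) = 7.645 N at the rim; torque magnitude τ = fR = 4.465 N·m, opposing ω.
|α| = τ/I = 4.465/18.62 = 0.2398 rad/s² (deceleration).
0 = ω₀ − |α|t ⇒ t = ω₀/|α| = 58.7/0.2398 = 244.8 s.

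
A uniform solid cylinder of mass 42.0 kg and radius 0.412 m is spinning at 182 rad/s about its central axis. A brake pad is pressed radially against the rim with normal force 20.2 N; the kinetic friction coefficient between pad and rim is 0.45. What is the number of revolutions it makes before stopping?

≈ 2510 revolutions

I = ½MR² = (1/2)(42.0)(0.412)² = 3.565 kg·m².
Friction force f = μN = (0.45)(20.2) = 9.090 N at the rim; torque magnitude τ = fR = 3.745 N·m, opposing ω.
|α| = τ/I = 3.745/3.565 = 1.051 rad/s² (deceleration).
ω² = ω₀² − 2|α|θ with ω = 0 ⇒ θ = ω₀²/(2|α|) = 15760 rad = 2509 rev.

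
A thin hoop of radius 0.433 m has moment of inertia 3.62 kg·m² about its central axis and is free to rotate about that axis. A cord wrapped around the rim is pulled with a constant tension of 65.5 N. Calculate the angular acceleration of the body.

τ = F R = (65.5)(0.433) = 28.36 N·m.
Newton's second law for rotation, τ = Iα, gives α = τ/I = 28.36/3.620 = 7.835 rad/s².

α ≈ 7.83 rad/s²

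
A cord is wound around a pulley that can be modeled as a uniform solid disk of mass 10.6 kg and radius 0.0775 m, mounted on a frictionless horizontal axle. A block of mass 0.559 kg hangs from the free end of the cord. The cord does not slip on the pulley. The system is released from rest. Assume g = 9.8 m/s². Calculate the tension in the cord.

I = ½MR² = (1/2)(10.6)(0.0775)² = 0.03183 kg·m².
Block: mg − T = ma. Pulley: TR = Iα. No-slip: a = αR, so T = (I/R²)a = 5.300·a.
Then mg = (m + 5.300)a, so a = (0.559)(9.8)/(0.559 + 5.300) = 0.9350 m/s².
T = 5.300·a = 4.956 N.

T ≈ 4.96 N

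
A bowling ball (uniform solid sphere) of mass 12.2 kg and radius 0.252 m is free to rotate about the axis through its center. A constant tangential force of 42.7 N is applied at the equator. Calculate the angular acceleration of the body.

I = (2/5)MR² = (2/5)(12.2)(0.252)² = 0.3099 kg·m².
τ = F R = (42.7)(0.252) = 10.76 N·m.
Newton's second law for rotation, τ = Iα, gives α = τ/I = 10.76/0.3099 = 34.72 rad/s².

α ≈ 34.7 rad/s²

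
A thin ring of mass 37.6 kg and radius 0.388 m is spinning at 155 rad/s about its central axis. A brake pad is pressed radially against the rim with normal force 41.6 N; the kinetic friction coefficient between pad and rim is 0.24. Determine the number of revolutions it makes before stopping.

≈ 2790 revolutions

I = MR² = (37.6)(0.388)² = 5.660 kg·m².
Friction force f = μN = (0.24)(41.6) = 9.984 N at the rim; torque magnitude τ = fR = 3.874 N·m, opposing ω.
|α| = τ/I = 3.874/5.660 = 0.6844 rad/s² (deceleration).
ω² = ω₀² − 2|α|θ with ω = 0 ⇒ θ = ω₀²/(2|α|) = 17550 rad = 2794 rev.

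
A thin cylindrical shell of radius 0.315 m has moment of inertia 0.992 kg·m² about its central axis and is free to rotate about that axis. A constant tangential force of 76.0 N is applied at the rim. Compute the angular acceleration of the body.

α ≈ 24.1 rad/s²

τ = F R = (76.0)(0.315) = 23.94 N·m.
Newton's second law for rotation, τ = Iα, gives α = τ/I = 23.94/0.9920 = 24.13 rad/s².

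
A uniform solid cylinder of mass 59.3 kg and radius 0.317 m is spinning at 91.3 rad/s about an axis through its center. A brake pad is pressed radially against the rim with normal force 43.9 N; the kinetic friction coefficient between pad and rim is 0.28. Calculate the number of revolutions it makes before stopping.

I = ½MR² = (1/2)(59.3)(0.317)² = 2.979 kg·m².
Friction force f = μN = (0.28)(43.9) = 12.29 N at the rim; torque magnitude τ = fR = 3.897 N·m, opposing ω.
|α| = τ/I = 3.897/2.979 = 1.308 rad/s² (deceleration).
ω² = ω₀² − 2|α|θ with ω = 0 ⇒ θ = ω₀²/(2|α|) = 3187 rad = 507.2 rev.

≈ 507 revolutions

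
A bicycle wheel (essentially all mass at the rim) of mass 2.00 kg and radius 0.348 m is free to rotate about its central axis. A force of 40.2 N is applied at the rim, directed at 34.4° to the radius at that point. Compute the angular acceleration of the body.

α ≈ 32.6 rad/s²

I = MR² = (2.00)(0.348)² = 0.2422 kg·m².
Only the tangential component produces torque: τ = F R sinθ = (40.2)(0.348) sin 34.4° = 7.904 N·m.
Newton's second law for rotation, τ = Iα, gives α = τ/I = 7.904/0.2422 = 32.63 rad/s².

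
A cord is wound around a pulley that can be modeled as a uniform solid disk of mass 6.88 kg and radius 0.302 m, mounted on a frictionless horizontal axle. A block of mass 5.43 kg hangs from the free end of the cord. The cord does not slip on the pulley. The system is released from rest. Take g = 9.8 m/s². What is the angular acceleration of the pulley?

I = ½MR² = (1/2)(6.88)(0.302)² = 0.3137 kg·m².
Block: mg − T = ma. Pulley: TR = Iα. No-slip: a = αR, so T = (I/R²)a = 3.440·a.
Then mg = (m + 3.440)a, so a = (5.43)(9.8)/(5.43 + 3.440) = 5.999 m/s².
α = a/R = 5.999/0.302 = 19.87 rad/s².

α ≈ 19.9 rad/s²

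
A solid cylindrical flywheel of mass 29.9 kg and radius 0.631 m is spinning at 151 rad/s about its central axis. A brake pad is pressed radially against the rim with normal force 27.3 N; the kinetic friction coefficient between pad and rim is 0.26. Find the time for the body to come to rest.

t ≈ 201 s

I = ½MR² = (1/2)(29.9)(0.631)² = 5.953 kg·m².
Friction force f = μN = (0.26)(27.3) = 7.098 N at the rim; torque magnitude τ = fR = 4.479 N·m, opposing ω.
|α| = τ/I = 4.479/5.953 = 0.7524 rad/s² (deceleration).
0 = ω₀ − |α|t ⇒ t = ω₀/|α| = 151/0.7524 = 200.7 s.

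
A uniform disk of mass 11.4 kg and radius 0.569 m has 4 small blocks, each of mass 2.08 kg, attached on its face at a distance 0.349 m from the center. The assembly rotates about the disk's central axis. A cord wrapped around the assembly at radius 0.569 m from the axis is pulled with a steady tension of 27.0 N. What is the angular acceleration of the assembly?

α ≈ 5.37 rad/s²

I_disk = ½MR² = ½(11.4)(0.569)² = 1.845 kg·m².
I_blocks = 4·m·r² = 4(2.08)(0.349)² = 1.013 kg·m².
Total I = 2.859 kg·m².
τ = F r = (27.0)(0.569) = 15.36 N·m.
α = τ/I = 15.36/2.859 = 5.374 rad/s².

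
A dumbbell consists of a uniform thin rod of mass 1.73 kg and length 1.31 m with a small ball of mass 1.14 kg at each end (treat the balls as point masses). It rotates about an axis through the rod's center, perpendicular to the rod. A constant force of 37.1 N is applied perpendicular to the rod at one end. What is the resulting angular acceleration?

α ≈ 19.8 rad/s²

I_rod = (1/12)ML² = (1/12)(1.73)(1.31)² = 0.2474 kg·m².
I_balls = 2·m·(L/2)² = 2(1.14)(0.6550)² = 0.9782 kg·m².
Total I = 1.226 kg·m².
τ = F·(L/2) = (37.1)(0.655) = 24.30 N·m.
α = τ/I = 24.30/1.226 = 19.83 rad/s².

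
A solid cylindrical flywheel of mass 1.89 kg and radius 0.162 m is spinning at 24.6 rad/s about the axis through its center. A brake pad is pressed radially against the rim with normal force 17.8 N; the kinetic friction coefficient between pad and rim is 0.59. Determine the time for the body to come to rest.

I = ½MR² = (1/2)(1.89)(0.162)² = 0.02480 kg·m².
Friction force f = μN = (0.59)(17.8) = 10.50 N at the rim; torque magnitude τ = fR = 1.701 N·m, opposing ω.
|α| = τ/I = 1.701/0.02480 = 68.60 rad/s² (deceleration).
0 = ω₀ − |α|t ⇒ t = ω₀/|α| = 24.6/68.60 = 0.3586 s.

t ≈ 0.359 s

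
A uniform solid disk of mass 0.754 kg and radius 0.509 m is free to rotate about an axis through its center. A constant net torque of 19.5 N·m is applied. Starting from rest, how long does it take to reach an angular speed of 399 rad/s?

t ≈ 2.00 s

I = ½MR² = (1/2)(0.754)(0.509)² = 0.09767 kg·m².
α = τ/I = 19.5/0.09767 = 199.6 rad/s².
ω = αt ⇒ t = ω/α = 399/199.6 = 1.999 s.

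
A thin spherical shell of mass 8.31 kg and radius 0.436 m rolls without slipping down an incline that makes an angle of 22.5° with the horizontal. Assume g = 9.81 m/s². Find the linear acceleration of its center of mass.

Translation along the incline: Mg sinθ − f = Ma.
Rotation about the center: fR = Iα with I = (2/3)MR². No-slip gives a = αR, so f = (I/R²)a = (2/3)M a.
Substituting: Mg sinθ = (1 + 0.6667)Ma, so a = g sinθ/(1 + 0.6667) = (9.81) sin 22.5° / 1.667 = 2.252 m/s².

a ≈ 2.25 m/s²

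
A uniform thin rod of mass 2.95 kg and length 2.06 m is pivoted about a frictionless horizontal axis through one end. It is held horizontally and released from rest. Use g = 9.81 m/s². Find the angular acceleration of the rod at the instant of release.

About the pivot, I = (1/3)ML² = (1/3)(2.95)(2.06)² = 4.173 kg·m².
The weight acts at the center, a distance L/2 = 1.030 m from the pivot; τ = Mg(L/2) = 29.81 N·m.
α = τ/I = 29.81/4.173 = 7.143 rad/s².

α ≈ 7.14 rad/s²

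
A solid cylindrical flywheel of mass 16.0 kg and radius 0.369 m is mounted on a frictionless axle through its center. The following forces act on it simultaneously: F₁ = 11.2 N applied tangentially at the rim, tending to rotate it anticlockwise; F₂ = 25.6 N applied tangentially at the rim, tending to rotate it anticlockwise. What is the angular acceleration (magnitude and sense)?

α ≈ 12.5 rad/s², anticlockwise

I = ½MR² = (1/2)(16.0)(0.369)² = 1.089 kg·m².
Taking anticlockwise as positive: τ₁ = +(11.2)(0.369) = +4.133 N·m; τ₂ = +(25.6)(0.369) = +9.446 N·m.
Net torque τ = 13.58 N·m.
α = τ/I = 13.58/1.089 = 12.47 rad/s².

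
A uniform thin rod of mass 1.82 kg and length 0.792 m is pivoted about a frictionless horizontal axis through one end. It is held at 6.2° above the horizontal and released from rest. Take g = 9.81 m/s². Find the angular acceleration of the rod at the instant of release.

About the pivot, I = (1/3)ML² = (1/3)(1.82)(0.792)² = 0.3805 kg·m².
The weight acts at the center, a distance L/2 = 0.3960 m from the pivot; τ = Mg(L/2) cos 6.2° = 7.029 N·m.
α = τ/I = 7.029/0.3805 = 18.47 rad/s².

α ≈ 18.5 rad/s²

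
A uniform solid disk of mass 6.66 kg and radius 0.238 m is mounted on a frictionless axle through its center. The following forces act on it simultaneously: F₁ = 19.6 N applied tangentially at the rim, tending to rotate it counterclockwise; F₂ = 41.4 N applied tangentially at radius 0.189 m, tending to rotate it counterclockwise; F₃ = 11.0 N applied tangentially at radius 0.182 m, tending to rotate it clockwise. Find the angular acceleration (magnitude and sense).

α ≈ 55.6 rad/s², counterclockwise

I = ½MR² = (1/2)(6.66)(0.238)² = 0.1886 kg·m².
Taking counterclockwise as positive: τ₁ = +(19.6)(0.238) = +4.665 N·m; τ₂ = +(41.4)(0.189) = +7.825 N·m; τ₃ = −(11.0)(0.182) = −2.002 N·m.
Net torque τ = 10.49 N·m.
α = τ/I = 10.49/0.1886 = 55.60 rad/s².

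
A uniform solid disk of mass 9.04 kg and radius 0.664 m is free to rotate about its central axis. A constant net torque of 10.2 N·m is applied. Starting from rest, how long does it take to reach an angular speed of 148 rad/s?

I = ½MR² = (1/2)(9.04)(0.664)² = 1.993 kg·m².
α = τ/I = 10.2/1.993 = 5.118 rad/s².
ω = αt ⇒ t = ω/α = 148/5.118 = 28.92 s.

t ≈ 28.9 s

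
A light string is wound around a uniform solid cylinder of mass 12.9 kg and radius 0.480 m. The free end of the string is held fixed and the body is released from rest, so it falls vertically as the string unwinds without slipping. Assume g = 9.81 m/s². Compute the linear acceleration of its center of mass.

Translation: Mg − T = Ma. Rotation about the center: TR = Iα with I = ½MR².
With a = αR: T = (I/R²)a = (1/2)M a, so Mg = (1 + 0.5000)Ma.
a = g/(1 + 0.5000) = 9.81/1.500 = 6.540 m/s².

a ≈ 6.54 m/s²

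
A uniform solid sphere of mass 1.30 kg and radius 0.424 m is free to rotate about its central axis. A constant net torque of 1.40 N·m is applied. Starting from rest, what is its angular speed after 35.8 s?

ω ≈ 536 rad/s

I = (2/5)MR² = (2/5)(1.30)(0.424)² = 0.09348 kg·m².
α = τ/I = 1.40/0.09348 = 14.98 rad/s².
ω = ω₀ + αt = 0 + (14.98)(35.8) = 536.1 rad/s.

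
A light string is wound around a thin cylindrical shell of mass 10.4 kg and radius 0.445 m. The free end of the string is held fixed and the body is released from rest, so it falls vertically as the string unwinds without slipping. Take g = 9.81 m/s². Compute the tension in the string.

T ≈ 51.0 N

Translation: Mg − T = Ma. Rotation about the center: TR = Iα with I = MR².
With a = αR: T = (I/R²)a = M a, so Mg = (1 + 1.000)Ma.
a = g/(1 + 1.000) = 9.81/2.000 = 4.905 m/s².
T = 1.000·M·a = (1.000)(10.4)(4.905) = 51.01 N.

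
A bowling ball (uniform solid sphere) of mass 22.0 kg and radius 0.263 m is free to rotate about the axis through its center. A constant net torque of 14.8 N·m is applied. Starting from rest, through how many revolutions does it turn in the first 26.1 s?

I = (2/5)MR² = (2/5)(22.0)(0.263)² = 0.6087 kg·m².
α = τ/I = 14.8/0.6087 = 24.31 rad/s².
θ = ½αt² = ½(24.31)(26.1)² = 8282 rad.
Revolutions = θ/(2π) = 1318.

≈ 1320 revolutions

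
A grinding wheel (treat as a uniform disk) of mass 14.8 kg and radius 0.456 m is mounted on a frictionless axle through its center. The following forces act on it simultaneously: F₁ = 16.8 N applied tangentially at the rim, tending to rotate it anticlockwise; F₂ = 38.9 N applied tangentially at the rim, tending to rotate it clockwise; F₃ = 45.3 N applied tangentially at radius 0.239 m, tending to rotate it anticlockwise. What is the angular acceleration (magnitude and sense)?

I = ½MR² = (1/2)(14.8)(0.456)² = 1.539 kg·m².
Taking anticlockwise as positive: τ₁ = +(16.8)(0.456) = +7.661 N·m; τ₂ = −(38.9)(0.456) = −17.74 N·m; τ₃ = +(45.3)(0.239) = +10.83 N·m.
Net torque τ = 0.7491 N·m.
α = τ/I = 0.7491/1.539 = 0.4868 rad/s².

α ≈ 0.487 rad/s², anticlockwise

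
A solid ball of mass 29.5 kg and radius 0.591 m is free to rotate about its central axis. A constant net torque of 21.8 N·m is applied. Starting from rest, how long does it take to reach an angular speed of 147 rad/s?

I = (2/5)MR² = (2/5)(29.5)(0.591)² = 4.122 kg·m².
α = τ/I = 21.8/4.122 = 5.289 rad/s².
ω = αt ⇒ t = ω/α = 147/5.289 = 27.79 s.

t ≈ 27.8 s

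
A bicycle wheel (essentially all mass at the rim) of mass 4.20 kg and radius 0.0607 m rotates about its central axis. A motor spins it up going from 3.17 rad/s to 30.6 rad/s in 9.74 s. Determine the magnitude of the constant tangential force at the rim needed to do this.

F ≈ 0.718 N

I = MR² = (4.20)(0.0607)² = 0.01547 kg·m².
α = Δω/Δt = (30.6 − 3.17)/9.74 = 2.816 rad/s².
The required torque is τ = Iα = (0.01547)(2.816) = 0.04358 N·m.
A tangential force at the rim gives τ = FR, so F = τ/R = 0.04358/0.0607 = 0.7180 N.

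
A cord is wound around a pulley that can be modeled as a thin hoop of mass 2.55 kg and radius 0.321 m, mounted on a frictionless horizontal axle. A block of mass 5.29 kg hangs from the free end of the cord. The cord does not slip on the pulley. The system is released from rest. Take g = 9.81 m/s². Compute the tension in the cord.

I = MR² = (2.55)(0.321)² = 0.2628 kg·m².
Block: mg − T = ma. Pulley: TR = Iα. No-slip: a = αR, so T = (I/R²)a = 2.550·a.
Then mg = (m + 2.550)a, so a = (5.29)(9.81)/(5.29 + 2.550) = 6.619 m/s².
T = 2.550·a = 16.88 N.

T ≈ 16.9 N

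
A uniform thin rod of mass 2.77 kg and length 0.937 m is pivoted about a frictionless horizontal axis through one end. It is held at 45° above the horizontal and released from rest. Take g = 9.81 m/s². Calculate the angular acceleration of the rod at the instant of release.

About the pivot, I = (1/3)ML² = (1/3)(2.77)(0.937)² = 0.8107 kg·m².
The weight acts at the center, a distance L/2 = 0.4685 m from the pivot; τ = Mg(L/2) cos 45° = 9.002 N·m.
α = τ/I = 9.002/0.8107 = 11.10 rad/s².

α ≈ 11.1 rad/s²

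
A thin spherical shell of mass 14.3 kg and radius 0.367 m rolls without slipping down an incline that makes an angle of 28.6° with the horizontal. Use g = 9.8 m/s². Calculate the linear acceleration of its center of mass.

Translation along the incline: Mg sinθ − f = Ma.
Rotation about the center: fR = Iα with I = (2/3)MR². No-slip gives a = αR, so f = (I/R²)a = (2/3)M a.
Substituting: Mg sinθ = (1 + 0.6667)Ma, so a = g sinθ/(1 + 0.6667) = (9.8) sin 28.6° / 1.667 = 2.815 m/s².

a ≈ 2.81 m/s²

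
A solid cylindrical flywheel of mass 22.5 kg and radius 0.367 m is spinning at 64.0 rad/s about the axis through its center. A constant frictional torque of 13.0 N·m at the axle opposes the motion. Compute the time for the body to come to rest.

t ≈ 7.46 s

I = ½MR² = (1/2)(22.5)(0.367)² = 1.515 kg·m².
The net torque has magnitude 13.0 N·m, opposing ω.
|α| = τ/I = 13.00/1.515 = 8.579 rad/s² (deceleration).
0 = ω₀ − |α|t ⇒ t = ω₀/|α| = 64.0/8.579 = 7.460 s.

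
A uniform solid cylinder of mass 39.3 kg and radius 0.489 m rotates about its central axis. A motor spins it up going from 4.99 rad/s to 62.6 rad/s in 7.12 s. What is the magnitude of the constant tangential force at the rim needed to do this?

I = ½MR² = (1/2)(39.3)(0.489)² = 4.699 kg·m².
α = Δω/Δt = (62.6 − 4.99)/7.12 = 8.091 rad/s².
The required torque is τ = Iα = (4.699)(8.091) = 38.02 N·m.
A tangential force at the rim gives τ = FR, so F = τ/R = 38.02/0.489 = 77.75 N.

F ≈ 77.7 N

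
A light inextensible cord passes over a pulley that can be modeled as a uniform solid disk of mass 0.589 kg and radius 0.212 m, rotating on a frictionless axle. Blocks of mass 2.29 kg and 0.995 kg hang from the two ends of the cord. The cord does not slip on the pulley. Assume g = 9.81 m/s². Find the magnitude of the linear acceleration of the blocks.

I = ½MR² = (1/2)(0.589)(0.212)² = 0.01324 kg·m².
Heavier block: m₁g − T₁ = m₁a. Lighter block: T₂ − m₂g = m₂a.
Pulley: (T₁ − T₂)R = Iα = I(a/R), so T₁ − T₂ = (I/R²)a = (1/2)M_p a = 0.2945·a.
Adding the three: (m₁ − m₂)g = (m₁ + m₂ + 0.2945)a, so a = (2.29 − 0.995)(9.81)/(2.29 + 0.995 + 0.2945) = 3.549 m/s².

a ≈ 3.55 m/s²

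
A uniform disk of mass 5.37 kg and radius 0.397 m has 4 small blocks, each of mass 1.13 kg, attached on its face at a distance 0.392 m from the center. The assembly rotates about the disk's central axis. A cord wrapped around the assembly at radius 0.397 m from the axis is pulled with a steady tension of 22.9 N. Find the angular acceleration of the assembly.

α ≈ 8.13 rad/s²

I_disk = ½MR² = ½(5.37)(0.397)² = 0.4232 kg·m².
I_blocks = 4·m·r² = 4(1.13)(0.392)² = 0.6946 kg·m².
Total I = 1.118 kg·m².
τ = F r = (22.9)(0.397) = 9.091 N·m.
α = τ/I = 9.091/1.118 = 8.134 rad/s².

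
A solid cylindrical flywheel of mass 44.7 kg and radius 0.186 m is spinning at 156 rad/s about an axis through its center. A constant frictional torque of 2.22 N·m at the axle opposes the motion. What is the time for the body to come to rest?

I = ½MR² = (1/2)(44.7)(0.186)² = 0.7732 kg·m².
The net torque has magnitude 2.22 N·m, opposing ω.
|α| = τ/I = 2.220/0.7732 = 2.871 rad/s² (deceleration).
0 = ω₀ − |α|t ⇒ t = ω₀/|α| = 156/2.871 = 54.33 s.

t ≈ 54.3 s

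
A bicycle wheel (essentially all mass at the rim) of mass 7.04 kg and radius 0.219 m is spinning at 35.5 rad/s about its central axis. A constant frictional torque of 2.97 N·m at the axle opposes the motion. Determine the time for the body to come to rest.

I = MR² = (7.04)(0.219)² = 0.3376 kg·m².
The net torque has magnitude 2.97 N·m, opposing ω.
|α| = τ/I = 2.970/0.3376 = 8.796 rad/s² (deceleration).
0 = ω₀ − |α|t ⇒ t = ω₀/|α| = 35.5/8.796 = 4.036 s.

t ≈ 4.04 s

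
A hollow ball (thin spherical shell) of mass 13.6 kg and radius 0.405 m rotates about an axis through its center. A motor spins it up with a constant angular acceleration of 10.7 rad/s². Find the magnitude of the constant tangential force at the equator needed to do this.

F ≈ 39.3 N

I = (2/3)MR² = (2/3)(13.6)(0.405)² = 1.487 kg·m².
The required torque is τ = Iα = (1.487)(10.70) = 15.91 N·m.
A tangential force at the equator gives τ = FR, so F = τ/R = 15.91/0.405 = 39.29 N.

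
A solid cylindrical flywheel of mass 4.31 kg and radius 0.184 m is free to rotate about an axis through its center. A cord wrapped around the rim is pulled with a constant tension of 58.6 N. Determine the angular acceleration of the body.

I = ½MR² = (1/2)(4.31)(0.184)² = 0.07296 kg·m².
τ = F R = (58.6)(0.184) = 10.78 N·m.
From τ = Iα: α = 10.78/0.07296 = 147.8 rad/s².

α ≈ 148 rad/s²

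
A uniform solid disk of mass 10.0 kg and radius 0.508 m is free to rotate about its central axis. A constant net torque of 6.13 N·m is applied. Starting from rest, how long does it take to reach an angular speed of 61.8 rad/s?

I = ½MR² = (1/2)(10.0)(0.508)² = 1.290 kg·m².
α = τ/I = 6.13/1.290 = 4.751 rad/s².
ω = αt ⇒ t = ω/α = 61.8/4.751 = 13.01 s.

t ≈ 13.0 s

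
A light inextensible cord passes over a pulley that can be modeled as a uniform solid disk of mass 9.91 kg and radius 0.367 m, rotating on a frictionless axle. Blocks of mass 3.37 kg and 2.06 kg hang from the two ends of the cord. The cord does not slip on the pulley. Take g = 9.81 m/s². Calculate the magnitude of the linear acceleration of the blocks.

a ≈ 1.24 m/s²

I = ½MR² = (1/2)(9.91)(0.367)² = 0.6674 kg·m².
Heavier block: m₁g − T₁ = m₁a. Lighter block: T₂ − m₂g = m₂a.
Pulley: (T₁ − T₂)R = Iα = I(a/R), so T₁ − T₂ = (I/R²)a = (1/2)M_p a = 4.955·a.
Adding the three: (m₁ − m₂)g = (m₁ + m₂ + 4.955)a, so a = (3.37 − 2.06)(9.81)/(3.37 + 2.06 + 4.955) = 1.237 m/s².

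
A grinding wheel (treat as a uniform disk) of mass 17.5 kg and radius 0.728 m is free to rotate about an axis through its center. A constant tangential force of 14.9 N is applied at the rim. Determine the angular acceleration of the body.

I = ½MR² = (1/2)(17.5)(0.728)² = 4.637 kg·m².
τ = F R = (14.9)(0.728) = 10.85 N·m.
Newton's second law for rotation, τ = Iα, gives α = τ/I = 10.85/4.637 = 2.339 rad/s².

α ≈ 2.34 rad/s²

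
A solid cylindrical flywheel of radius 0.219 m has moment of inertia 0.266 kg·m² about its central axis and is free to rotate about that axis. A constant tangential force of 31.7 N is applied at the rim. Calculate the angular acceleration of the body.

τ = F R = (31.7)(0.219) = 6.942 N·m.
Newton's second law for rotation, τ = Iα, gives α = τ/I = 6.942/0.2660 = 26.10 rad/s².

α ≈ 26.1 rad/s²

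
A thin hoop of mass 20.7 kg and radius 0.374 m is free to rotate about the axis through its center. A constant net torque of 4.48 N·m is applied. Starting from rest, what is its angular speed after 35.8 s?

ω ≈ 55.4 rad/s

I = MR² = (20.7)(0.374)² = 2.895 kg·m².
α = τ/I = 4.48/2.895 = 1.547 rad/s².
ω = ω₀ + αt = 0 + (1.547)(35.8) = 55.39 rad/s.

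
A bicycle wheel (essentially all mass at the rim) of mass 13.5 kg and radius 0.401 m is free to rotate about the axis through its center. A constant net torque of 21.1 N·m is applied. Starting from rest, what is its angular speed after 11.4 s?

I = MR² = (13.5)(0.401)² = 2.171 kg·m².
α = τ/I = 21.1/2.171 = 9.720 rad/s².
ω = ω₀ + αt = 0 + (9.720)(11.4) = 110.8 rad/s.

ω ≈ 111 rad/s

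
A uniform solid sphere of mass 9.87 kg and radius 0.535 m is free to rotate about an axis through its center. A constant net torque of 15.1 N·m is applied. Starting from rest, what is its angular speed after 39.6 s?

ω ≈ 529 rad/s

I = (2/5)MR² = (2/5)(9.87)(0.535)² = 1.130 kg·m².
α = τ/I = 15.1/1.130 = 13.36 rad/s².
ω = ω₀ + αt = 0 + (13.36)(39.6) = 529.2 rad/s.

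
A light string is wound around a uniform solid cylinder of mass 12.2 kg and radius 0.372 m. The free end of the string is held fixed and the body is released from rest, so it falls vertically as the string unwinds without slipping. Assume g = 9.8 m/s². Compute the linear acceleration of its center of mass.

Translation: Mg − T = Ma. Rotation about the center: TR = Iα with I = ½MR².
With a = αR: T = (I/R²)a = (1/2)M a, so Mg = (1 + 0.5000)Ma.
a = g/(1 + 0.5000) = 9.8/1.500 = 6.533 m/s².

a ≈ 6.53 m/s²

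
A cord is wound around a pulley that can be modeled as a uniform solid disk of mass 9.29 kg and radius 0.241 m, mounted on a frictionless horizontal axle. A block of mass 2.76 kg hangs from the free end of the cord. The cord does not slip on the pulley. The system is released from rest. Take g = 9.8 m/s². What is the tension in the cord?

I = ½MR² = (1/2)(9.29)(0.241)² = 0.2698 kg·m².
Block: mg − T = ma. Pulley: TR = Iα. No-slip: a = αR, so T = (I/R²)a = 4.645·a.
Then mg = (m + 4.645)a, so a = (2.76)(9.8)/(2.76 + 4.645) = 3.653 m/s².
T = 4.645·a = 16.97 N.

T ≈ 17.0 N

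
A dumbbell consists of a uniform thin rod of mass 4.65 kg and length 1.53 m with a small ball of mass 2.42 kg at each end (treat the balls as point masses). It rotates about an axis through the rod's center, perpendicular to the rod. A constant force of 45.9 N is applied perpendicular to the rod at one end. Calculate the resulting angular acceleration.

α ≈ 9.39 rad/s²

I_rod = (1/12)ML² = (1/12)(4.65)(1.53)² = 0.9071 kg·m².
I_balls = 2·m·(L/2)² = 2(2.42)(0.7650)² = 2.832 kg·m².
Total I = 3.740 kg·m².
τ = F·(L/2) = (45.9)(0.765) = 35.11 N·m.
α = τ/I = 35.11/3.740 = 9.390 rad/s².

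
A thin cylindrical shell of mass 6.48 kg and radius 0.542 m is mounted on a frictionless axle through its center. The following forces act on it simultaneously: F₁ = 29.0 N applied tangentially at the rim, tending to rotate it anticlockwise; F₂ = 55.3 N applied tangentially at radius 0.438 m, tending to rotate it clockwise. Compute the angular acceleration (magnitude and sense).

I = MR² = (6.48)(0.542)² = 1.904 kg·m².
Taking anticlockwise as positive: τ₁ = +(29.0)(0.542) = +15.72 N·m; τ₂ = −(55.3)(0.438) = −24.22 N·m.
Net torque τ = -8.503 N·m.
α = τ/I = -8.503/1.904 = -4.467 rad/s².

α ≈ 4.47 rad/s², clockwise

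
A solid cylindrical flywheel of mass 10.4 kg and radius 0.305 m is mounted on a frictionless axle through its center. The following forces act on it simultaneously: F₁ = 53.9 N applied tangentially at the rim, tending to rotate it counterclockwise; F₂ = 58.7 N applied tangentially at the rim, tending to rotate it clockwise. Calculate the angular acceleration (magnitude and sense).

I = ½MR² = (1/2)(10.4)(0.305)² = 0.4837 kg·m².
Taking counterclockwise as positive: τ₁ = +(53.9)(0.305) = +16.44 N·m; τ₂ = −(58.7)(0.305) = −17.90 N·m.
Net torque τ = -1.464 N·m.
α = τ/I = -1.464/0.4837 = -3.026 rad/s².

α ≈ 3.03 rad/s², clockwise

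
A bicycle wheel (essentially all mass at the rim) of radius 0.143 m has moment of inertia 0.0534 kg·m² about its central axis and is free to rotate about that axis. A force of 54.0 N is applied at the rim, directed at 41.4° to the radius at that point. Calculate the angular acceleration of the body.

α ≈ 95.6 rad/s²

Only the tangential component produces torque: τ = F R sinθ = (54.0)(0.143) sin 41.4° = 5.107 N·m.
From τ = Iα: α = 5.107/0.05340 = 95.63 rad/s².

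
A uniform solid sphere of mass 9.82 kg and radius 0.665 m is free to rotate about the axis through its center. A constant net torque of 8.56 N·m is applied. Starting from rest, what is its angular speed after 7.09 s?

I = (2/5)MR² = (2/5)(9.82)(0.665)² = 1.737 kg·m².
α = τ/I = 8.56/1.737 = 4.928 rad/s².
ω = ω₀ + αt = 0 + (4.928)(7.09) = 34.94 rad/s.

ω ≈ 34.9 rad/s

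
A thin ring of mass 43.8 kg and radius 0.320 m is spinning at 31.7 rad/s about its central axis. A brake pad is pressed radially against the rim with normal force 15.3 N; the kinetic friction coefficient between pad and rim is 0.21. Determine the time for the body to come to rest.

t ≈ 138 s

I = MR² = (43.8)(0.320)² = 4.485 kg·m².
Friction force f = μN = (0.21)(15.3) = 3.213 N at the rim; torque magnitude τ = fR = 1.028 N·m, opposing ω.
|α| = τ/I = 1.028/4.485 = 0.2292 rad/s² (deceleration).
0 = ω₀ − |α|t ⇒ t = ω₀/|α| = 31.7/0.2292 = 138.3 s.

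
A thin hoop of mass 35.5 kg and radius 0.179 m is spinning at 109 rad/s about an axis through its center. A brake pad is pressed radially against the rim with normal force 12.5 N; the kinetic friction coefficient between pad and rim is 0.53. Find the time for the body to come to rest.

I = MR² = (35.5)(0.179)² = 1.137 kg·m².
Friction force f = μN = (0.53)(12.5) = 6.625 N at the rim; torque magnitude τ = fR = 1.186 N·m, opposing ω.
|α| = τ/I = 1.186/1.137 = 1.043 rad/s² (deceleration).
0 = ω₀ − |α|t ⇒ t = ω₀/|α| = 109/1.043 = 104.5 s.

t ≈ 105 s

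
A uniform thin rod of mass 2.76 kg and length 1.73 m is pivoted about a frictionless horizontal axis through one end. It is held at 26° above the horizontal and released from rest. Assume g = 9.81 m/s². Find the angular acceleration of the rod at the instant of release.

α ≈ 7.64 rad/s²

About the pivot, I = (1/3)ML² = (1/3)(2.76)(1.73)² = 2.753 kg·m².
The weight acts at the center, a distance L/2 = 0.8650 m from the pivot; τ = Mg(L/2) cos 26° = 21.05 N·m.
α = τ/I = 21.05/2.753 = 7.645 rad/s².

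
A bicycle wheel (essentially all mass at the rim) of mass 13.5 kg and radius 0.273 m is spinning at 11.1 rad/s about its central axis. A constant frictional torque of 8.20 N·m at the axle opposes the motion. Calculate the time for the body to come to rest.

I = MR² = (13.5)(0.273)² = 1.006 kg·m².
The net torque has magnitude 8.20 N·m, opposing ω.
|α| = τ/I = 8.200/1.006 = 8.150 rad/s² (deceleration).
0 = ω₀ − |α|t ⇒ t = ω₀/|α| = 11.1/8.150 = 1.362 s.

t ≈ 1.36 s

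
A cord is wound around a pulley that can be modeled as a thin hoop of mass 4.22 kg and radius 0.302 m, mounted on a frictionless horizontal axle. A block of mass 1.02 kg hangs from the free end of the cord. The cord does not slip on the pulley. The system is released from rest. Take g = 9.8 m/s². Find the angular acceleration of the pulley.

I = MR² = (4.22)(0.302)² = 0.3849 kg·m².
Block: mg − T = ma. Pulley: TR = Iα. No-slip: a = αR, so T = (I/R²)a = 4.220·a.
Then mg = (m + 4.220)a, so a = (1.02)(9.8)/(1.02 + 4.220) = 1.908 m/s².
α = a/R = 1.908/0.302 = 6.317 rad/s².

α ≈ 6.32 rad/s²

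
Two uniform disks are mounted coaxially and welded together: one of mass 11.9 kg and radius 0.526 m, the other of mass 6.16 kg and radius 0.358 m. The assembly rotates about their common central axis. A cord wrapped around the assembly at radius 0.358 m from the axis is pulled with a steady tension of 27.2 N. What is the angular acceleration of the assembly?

α ≈ 4.77 rad/s²

I = ½M₁R₁² + ½M₂R₂² = ½(11.9)(0.526)² + ½(6.16)(0.358)² = 2.041 kg·m².
τ = F r = (27.2)(0.358) = 9.738 N·m.
α = τ/I = 9.738/2.041 = 4.771 rad/s².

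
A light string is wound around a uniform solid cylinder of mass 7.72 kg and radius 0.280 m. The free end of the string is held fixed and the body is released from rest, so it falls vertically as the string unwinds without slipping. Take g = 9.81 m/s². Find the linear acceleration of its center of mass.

a ≈ 6.54 m/s²

Translation: Mg − T = Ma. Rotation about the center: TR = Iα with I = ½MR².
With a = αR: T = (I/R²)a = (1/2)M a, so Mg = (1 + 0.5000)Ma.
a = g/(1 + 0.5000) = 9.81/1.500 = 6.540 m/s².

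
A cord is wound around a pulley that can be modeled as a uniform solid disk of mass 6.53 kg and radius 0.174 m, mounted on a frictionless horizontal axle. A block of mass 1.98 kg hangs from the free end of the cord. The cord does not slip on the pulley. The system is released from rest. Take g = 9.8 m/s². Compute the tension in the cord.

T ≈ 12.1 N

I = ½MR² = (1/2)(6.53)(0.174)² = 0.09885 kg·m².
Block: mg − T = ma. Pulley: TR = Iα. No-slip: a = αR, so T = (I/R²)a = 3.265·a.
Then mg = (m + 3.265)a, so a = (1.98)(9.8)/(1.98 + 3.265) = 3.700 m/s².
T = 3.265·a = 12.08 N.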